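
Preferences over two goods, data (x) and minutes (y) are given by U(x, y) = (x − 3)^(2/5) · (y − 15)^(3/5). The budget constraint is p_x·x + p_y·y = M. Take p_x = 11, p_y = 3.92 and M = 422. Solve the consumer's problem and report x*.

x* = 15.0073

MRS = (2/3)·(y−15)/(x−3). Tangency with p_x/p_y gives y−15 = (3/2)·(p_x/p_y)·(x−3).
After buying the subsistence bundle (3, 15), a share 0.4 of the remaining income goes to x: x* = 3 + 0.4·(M − 3p_x − 15p_y)/p_x.
Discretionary income = 422 − 3·11 − 15·3.92 = 330.2; x* = 3 + 0.4·330.2/11 = 15.0073.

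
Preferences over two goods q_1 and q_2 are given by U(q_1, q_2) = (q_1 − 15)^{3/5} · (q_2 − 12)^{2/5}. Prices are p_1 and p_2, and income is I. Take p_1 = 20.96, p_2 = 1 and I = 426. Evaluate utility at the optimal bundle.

Discretionary income = 426 − 15·20.96 − 12·1 = 99.6; q_1* = 15 + 0.6·99.6/20.96 = 17.8511; q_2* = 12 + 0.4·99.6/1 = 51.84.
Utility at the optimum: U(17.8511, 51.84) = 8.1873.

V = 8.1873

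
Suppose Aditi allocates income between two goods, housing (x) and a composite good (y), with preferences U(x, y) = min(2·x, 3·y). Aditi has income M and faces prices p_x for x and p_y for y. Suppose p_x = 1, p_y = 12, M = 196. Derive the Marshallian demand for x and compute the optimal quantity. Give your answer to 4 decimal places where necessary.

With perfect complements, no substitution: consume in ratio x:y = 3:2.
Budget: p_x·x + p_y·(2/3)·x = M, so (3·p_x + 2·p_y)·x = 3·M.
Demand: x*(p_x,p_y,M) = 3·M/(3·p_x + 2·p_y), y* = 2·M/(3·p_x + 2·p_y).
Here 3·1 + 2·12 = 27, giving x* = 21.7778.

x* = 21.7778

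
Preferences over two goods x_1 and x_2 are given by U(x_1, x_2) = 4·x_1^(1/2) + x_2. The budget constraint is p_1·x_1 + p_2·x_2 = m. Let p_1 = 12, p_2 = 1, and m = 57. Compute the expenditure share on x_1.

Utility is quasi-linear in x_2; the FOC for x_1 is 2/√x_1 = p_1/p_2.
Thus x_1* = (2·p_2/p_1)² — independent of m — with the rest of income spent on x_2.
Plugging in: x_1* = (2·1/12)² = 0.0278, x_2* = 56.6667.
Expenditure on x_1: 12·0.0278 = 0.3333; share = 0.0058.

share on x_1 = 0.0058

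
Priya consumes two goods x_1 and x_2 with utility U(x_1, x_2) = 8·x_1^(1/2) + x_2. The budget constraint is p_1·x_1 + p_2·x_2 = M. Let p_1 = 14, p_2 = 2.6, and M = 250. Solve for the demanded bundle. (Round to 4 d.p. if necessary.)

x_1* = 0.5518, x_2* = 93.1824

Plugging in: x_1* = (4·2.6/14)² = 0.5518, x_2* = 93.1824.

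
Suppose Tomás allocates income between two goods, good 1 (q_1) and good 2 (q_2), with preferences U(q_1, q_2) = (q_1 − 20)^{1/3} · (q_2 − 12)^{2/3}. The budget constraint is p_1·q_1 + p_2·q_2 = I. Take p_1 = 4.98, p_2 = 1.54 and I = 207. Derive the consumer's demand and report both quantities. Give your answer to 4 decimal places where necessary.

After buying the subsistence bundle (20, 12), a share 1/3 of the remaining income goes to q_1: q_1* = 20 + 1/3·(I − 20p_1 − 12p_2)/p_1.
Discretionary income = 207 − 20·4.98 − 12·1.54 = 88.92; q_1* = 20 + 1/3·88.92/4.98 = 25.9518; q_2* = 12 + 2/3·88.92/1.54 = 50.4935.

q_1* = 25.9518, q_2* = 50.4935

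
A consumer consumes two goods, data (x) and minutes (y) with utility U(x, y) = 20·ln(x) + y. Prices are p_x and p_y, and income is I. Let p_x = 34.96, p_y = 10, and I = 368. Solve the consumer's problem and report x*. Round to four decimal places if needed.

x* = 5.7208

MU_x = 20/x, MU_y = 1. Tangency: 20/x = p_x/p_y.
So x*(p_x,p_y) = 20·p_y/p_x, independent of income; and y* = (I − 20·p_y)/p_y.
At the given prices: x* = 20·10/34.96 = 5.7208.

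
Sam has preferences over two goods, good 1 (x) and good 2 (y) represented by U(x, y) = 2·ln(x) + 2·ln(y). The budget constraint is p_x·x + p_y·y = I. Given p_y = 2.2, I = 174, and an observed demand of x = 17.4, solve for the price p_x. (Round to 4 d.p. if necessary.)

p_x = 5

The MRS is y/x. Set MRS = p_x/p_y.
Rearranging, p_y·y = p_x·x. Substituting into the budget gives p_x·x·(1 + 1) = I.
Demand: x*(p_x,p_y,I) = 0.5·I/p_x and y* = 0.5·I/p_y.
Set x* = 17.4 in the demand function and solve for p_x: p_x = 5.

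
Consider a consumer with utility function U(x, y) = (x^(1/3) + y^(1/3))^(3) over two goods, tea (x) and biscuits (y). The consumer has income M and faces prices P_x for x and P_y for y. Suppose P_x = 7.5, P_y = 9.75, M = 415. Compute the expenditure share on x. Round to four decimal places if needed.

share on x = 0.5327

From the CES first-order condition, (y/x)^(2/3) = P_x/P_y.
Solve for the ratio: y/x = [P_x/P_y]^(1.5).
Substitute y = (y/x)·x into the budget: x* = M/(P_x + P_y·(y/x)).
Numerically y/x = 0.67466, so x* = 415/(7.5 + 9.75·0.67466) = 29.4788 and y* = 0.67466·29.4788 = 19.8881.
Expenditure on x: 7.5·29.4788 = 221.0907; share = 0.5327.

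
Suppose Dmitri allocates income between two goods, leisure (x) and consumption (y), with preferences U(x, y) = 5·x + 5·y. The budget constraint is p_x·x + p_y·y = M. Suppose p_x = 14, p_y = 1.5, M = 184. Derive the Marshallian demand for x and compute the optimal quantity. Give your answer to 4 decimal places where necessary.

x* = 0

Linear utility — the consumer picks whichever good has higher MU/price: 5/14 = 0.3571 vs 5/1.5 = 3.3333.
y gives more utility per dollar, so spend all income on y: y* = M/p_y, x* = 0.
Numerically: x* = 0, y* = 122.6667.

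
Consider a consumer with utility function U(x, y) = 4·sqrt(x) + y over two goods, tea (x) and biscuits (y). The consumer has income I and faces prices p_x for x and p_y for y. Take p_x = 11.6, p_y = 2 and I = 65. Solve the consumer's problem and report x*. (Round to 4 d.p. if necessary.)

MU_x = 2/√x, MU_y = 1. Tangency: 2/√x = p_x/p_y.
Solve: √x = 2·p_y/p_x, so x*(p_x,p_y) = (2·p_y/p_x)², and y* = (I − p_x·x*)/p_y.
Plugging in: x* = (2·2/11.6)² = 0.1189.

x* = 0.1189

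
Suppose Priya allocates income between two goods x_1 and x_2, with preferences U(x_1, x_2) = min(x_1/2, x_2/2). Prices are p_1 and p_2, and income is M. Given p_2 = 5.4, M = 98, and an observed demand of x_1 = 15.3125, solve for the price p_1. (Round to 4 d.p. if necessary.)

Leontief preferences: the optimum is at the kink where x_1/2 = x_2/2, i.e. x_2 = x_1.
Budget: p_1·x_1 + p_2·x_1 = M, so (2·p_1 + 2·p_2)·x_1 = 2·M.
Demand: x_1*(p_1,p_2,M) = 2·M/(2·p_1 + 2·p_2), x_2* = 2·M/(2·p_1 + 2·p_2).
Set x_1* = 15.3125 in the demand function and solve for p_1: p_1 = 1.

p_1 = 1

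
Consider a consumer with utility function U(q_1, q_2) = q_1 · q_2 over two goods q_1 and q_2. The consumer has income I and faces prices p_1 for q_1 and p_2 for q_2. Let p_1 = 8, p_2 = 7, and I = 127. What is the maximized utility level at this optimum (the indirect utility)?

Tangency: MRS = q_2/q_1 = p_1/p_2.
So p_2·q_2 = p_1·q_1; combined with the budget, a share 0.5 of income goes to q_1.
Demand: q_1*(p_1,p_2,I) = 0.5·I/p_1 and q_2* = 0.5·I/p_2.
At p_1=8, p_2=7, I=127: q_1* = 0.5·127/8 = 7.9375, q_2* = 9.0714.
Utility at the optimum: U(7.9375, 9.0714) = 72.0045.

V = 72.0045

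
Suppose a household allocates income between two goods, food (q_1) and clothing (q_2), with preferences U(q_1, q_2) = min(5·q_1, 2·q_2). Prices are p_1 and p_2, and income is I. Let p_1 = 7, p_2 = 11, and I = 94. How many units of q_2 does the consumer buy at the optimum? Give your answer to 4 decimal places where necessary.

With perfect complements, no substitution: consume in ratio q_1:q_2 = 2:5.
Budget: p_1·q_1 + p_2·(5/2)·q_1 = I, so (2·p_1 + 5·p_2)·q_1 = 2·I.
Demand: q_1*(p_1,p_2,I) = 2·I/(2·p_1 + 5·p_2), q_2* = 5·I/(2·p_1 + 5·p_2).
Here 2·7 + 5·11 = 69, giving q_2* = 6.8116.

q_2* = 6.8116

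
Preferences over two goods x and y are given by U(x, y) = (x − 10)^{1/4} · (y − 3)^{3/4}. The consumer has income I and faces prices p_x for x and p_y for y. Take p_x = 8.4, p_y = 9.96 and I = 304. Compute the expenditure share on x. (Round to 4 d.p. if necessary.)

share on x = 0.4327

MRS = (1/3)·(y−3)/(x−10). Tangency with p_x/p_y gives y−3 = 3·(p_x/p_y)·(x−10).
After buying the subsistence bundle (10, 3), a share 0.25 of the remaining income goes to x: x* = 10 + 0.25·(I − 10p_x − 3p_y)/p_x.
Discretionary income = 304 − 10·8.4 − 3·9.96 = 190.12; x* = 10 + 0.25·190.12/8.4 = 15.6583; y* = 3 + 0.75·190.12/9.96 = 17.3163.
Expenditure on x: 8.4·15.6583 = 131.53; share = 0.4327.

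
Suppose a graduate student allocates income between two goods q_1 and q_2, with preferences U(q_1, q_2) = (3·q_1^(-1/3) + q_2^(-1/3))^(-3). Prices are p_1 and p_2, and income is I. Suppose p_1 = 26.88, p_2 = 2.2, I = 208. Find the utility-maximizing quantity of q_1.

From the CES first-order condition, 3·(q_2/q_1)^(4/3) = p_1/p_2.
Solve for the ratio: q_2/q_1 = [(1/3)·p_1/p_2]^(0.75).
Substitute q_2 = (q_2/q_1)·q_1 into the budget: q_1* = I/(p_1 + p_2·(q_2/q_1)).
Numerically q_2/q_1 = 2.86691, so q_1* = 208/(26.88 + 2.2·2.86691) = 6.2675.

q_1* = 6.2675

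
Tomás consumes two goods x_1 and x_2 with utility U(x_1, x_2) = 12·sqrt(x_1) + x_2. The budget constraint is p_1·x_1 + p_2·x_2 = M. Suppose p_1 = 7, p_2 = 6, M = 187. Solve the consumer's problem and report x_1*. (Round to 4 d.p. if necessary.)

x_1* = 26.449

Utility is quasi-linear in x_2; the FOC for x_1 is 6/√x_1 = p_1/p_2.
Solve: √x_1 = 6·p_2/p_1, so x_1*(p_1,p_2) = (6·p_2/p_1)², and x_2* = (M − p_1·x_1*)/p_2.
Plugging in: x_1* = (6·6/7)² = 26.449.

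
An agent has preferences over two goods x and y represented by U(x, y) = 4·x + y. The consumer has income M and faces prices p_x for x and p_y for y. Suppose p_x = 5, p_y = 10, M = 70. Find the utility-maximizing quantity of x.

x* = 14

Linear utility — the consumer picks whichever good has higher MU/price: 4/5 = 0.8 vs 1/10 = 0.1.
x gives more utility per dollar, so spend all income on x: x* = M/p_x, y* = 0.
Numerically: x* = 14, y* = 0.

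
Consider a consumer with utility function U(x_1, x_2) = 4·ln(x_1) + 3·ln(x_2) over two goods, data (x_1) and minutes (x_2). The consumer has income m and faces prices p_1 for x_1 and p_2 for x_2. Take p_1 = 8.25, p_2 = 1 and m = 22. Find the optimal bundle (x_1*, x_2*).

Demand: x_1*(p_1,p_2,m) = 4/7·m/p_1 and x_2* = 3/7·m/p_2.
At p_1=8.25, p_2=1, m=22: x_1* = 4/7·22/8.25 = 1.5238, x_2* = 9.4286.

x_1* = 1.5238, x_2* = 9.4286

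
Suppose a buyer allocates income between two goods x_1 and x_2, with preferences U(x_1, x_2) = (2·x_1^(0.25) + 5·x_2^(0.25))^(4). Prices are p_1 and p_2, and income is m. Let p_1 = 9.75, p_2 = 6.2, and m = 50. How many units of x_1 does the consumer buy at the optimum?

x_1* = 1.0369

MU_x_1 ∝ 2·x_1^(-0.75), MU_x_2 ∝ 5·x_2^(-0.75), so MRS = (2/5)·(x_2/x_1)^(0.75) = p_1/p_2.
Hence x_2/x_1 = ((5/2)·p_1/p_2)^(1/(0.75)), i.e. raised to the 4/3 power.
With the ratio pinned down, the budget gives x_1* = m/(p_1 + p_2·(x_2/x_1)) and x_2* = (x_2/x_1)·x_1*.
Numerically x_2/x_1 = 6.204935, so x_1* = 50/(9.75 + 6.2·6.204935) = 1.0369.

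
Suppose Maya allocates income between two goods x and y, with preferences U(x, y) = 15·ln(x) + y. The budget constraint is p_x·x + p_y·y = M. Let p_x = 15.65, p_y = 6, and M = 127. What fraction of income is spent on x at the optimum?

MU_x = 15/x, MU_y = 1. Tangency: 15/x = p_x/p_y.
So x*(p_x,p_y) = 15·p_y/p_x, independent of income; and y* = (M − 15·p_y)/p_y.
At the given prices: x* = 15·6/15.65 = 5.7508, and y* = 6.1667.
Expenditure on x: 15.65·5.7508 = 90; share = 0.7087.

share on x = 0.7087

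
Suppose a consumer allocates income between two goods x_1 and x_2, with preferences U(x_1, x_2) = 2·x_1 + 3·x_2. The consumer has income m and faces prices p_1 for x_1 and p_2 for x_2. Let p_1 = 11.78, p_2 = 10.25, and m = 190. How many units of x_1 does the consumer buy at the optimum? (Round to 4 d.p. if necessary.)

x_1* = 0

x_2 gives more utility per dollar, so spend all income on x_2: x_2* = m/p_2, x_1* = 0.
Numerically: x_1* = 0, x_2* = 18.5366.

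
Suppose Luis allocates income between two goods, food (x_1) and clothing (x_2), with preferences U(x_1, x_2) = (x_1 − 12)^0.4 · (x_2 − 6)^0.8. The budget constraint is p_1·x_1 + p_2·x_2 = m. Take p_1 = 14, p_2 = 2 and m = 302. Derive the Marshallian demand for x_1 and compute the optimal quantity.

x_1* = 14.9048

MRS = (1/2)·(x_2−6)/(x_1−12). Tangency with p_1/p_2 gives x_2−6 = 2·(p_1/p_2)·(x_1−12).
Substituting into the budget: x_1* = 12 + 1/3·(m − 12·p_1 − 6·p_2)/p_1, and x_2* = 6 + 2/3·(…)/p_2.
Discretionary income = 302 − 12·14 − 6·2 = 122; x_1* = 12 + 1/3·122/14 = 14.9048.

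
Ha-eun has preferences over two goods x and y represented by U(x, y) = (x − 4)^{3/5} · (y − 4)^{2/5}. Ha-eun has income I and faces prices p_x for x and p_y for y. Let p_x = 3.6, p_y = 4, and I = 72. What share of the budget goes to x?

Discretionary income = 72 − 4·3.6 − 4·4 = 41.6; x* = 4 + 0.6·41.6/3.6 = 10.9333; y* = 4 + 0.4·41.6/4 = 8.16.
Expenditure on x: 3.6·10.9333 = 39.36; share = 0.5467.

share on x = 0.5467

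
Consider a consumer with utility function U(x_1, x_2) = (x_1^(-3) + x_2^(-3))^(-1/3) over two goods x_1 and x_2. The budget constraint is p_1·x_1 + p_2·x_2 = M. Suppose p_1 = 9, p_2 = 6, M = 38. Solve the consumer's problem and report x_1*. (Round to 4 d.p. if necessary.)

x_1* = 2.4297

MU_x_1 ∝ x_1^(-4), MU_x_2 ∝ x_2^(-4), so MRS = (x_2/x_1)^(4) = p_1/p_2.
Hence x_2/x_1 = (p_1/p_2)^(1/(4)), i.e. raised to the 0.25 power.
Substitute x_2 = (x_2/x_1)·x_1 into the budget: x_1* = M/(p_1 + p_2·(x_2/x_1)).
Numerically x_2/x_1 = 1.106682, so x_1* = 38/(9 + 6·1.106682) = 2.4297.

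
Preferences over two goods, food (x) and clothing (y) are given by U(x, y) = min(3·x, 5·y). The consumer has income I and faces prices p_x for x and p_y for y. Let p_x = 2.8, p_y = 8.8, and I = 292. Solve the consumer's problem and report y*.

With perfect complements, no substitution: consume in ratio x:y = 5:3.
Budget: p_x·x + p_y·(3/5)·x = I, so (5·p_x + 3·p_y)·x = 5·I.
Demand: x*(p_x,p_y,I) = 5·I/(5·p_x + 3·p_y), y* = 3·I/(5·p_x + 3·p_y).
Here 5·2.8 + 3·8.8 = 40.4, giving y* = 21.6832.

y* = 21.6832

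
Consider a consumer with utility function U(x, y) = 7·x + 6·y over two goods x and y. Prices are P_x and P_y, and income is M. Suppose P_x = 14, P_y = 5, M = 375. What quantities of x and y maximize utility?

x* = 0, y* = 75

Linear utility — the consumer picks whichever good has higher MU/price: 7/14 = 0.5 vs 6/5 = 1.2.
y gives more utility per dollar, so spend all income on y: y* = M/P_y, x* = 0.
Numerically: x* = 0, y* = 75.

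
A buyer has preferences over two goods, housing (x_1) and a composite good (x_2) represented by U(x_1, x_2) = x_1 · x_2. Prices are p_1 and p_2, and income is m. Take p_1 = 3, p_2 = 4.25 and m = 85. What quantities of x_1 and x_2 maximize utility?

x_1* = 14.1667, x_2* = 10

MU_x_1/MU_x_2 = (x_2)/(x_1); tangency sets this equal to p_1/p_2.
So p_2·x_2 = p_1·x_1; combined with the budget, a share 0.5 of income goes to x_1.
Demand: x_1*(p_1,p_2,m) = 0.5·m/p_1 and x_2* = 0.5·m/p_2.
At p_1=3, p_2=4.25, m=85: x_1* = 0.5·85/3 = 14.1667, x_2* = 10.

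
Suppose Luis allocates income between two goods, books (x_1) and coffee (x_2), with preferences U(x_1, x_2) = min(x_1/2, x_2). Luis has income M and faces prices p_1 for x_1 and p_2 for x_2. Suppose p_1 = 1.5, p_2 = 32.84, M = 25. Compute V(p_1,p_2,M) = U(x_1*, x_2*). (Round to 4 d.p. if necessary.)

V = 0.6975

With perfect complements, no substitution: consume in ratio x_1:x_2 = 2:1.
Budget: p_1·x_1 + p_2·(1/2)·x_1 = M, so (2·p_1 + p_2)·x_1 = 2·M.
Demand: x_1*(p_1,p_2,M) = 2·M/(2·p_1 + p_2), x_2* = M/(2·p_1 + p_2).
Here 2·1.5 + 32.84 = 35.84, giving x_1* = 1.3951 and x_2* = 0.6975.
Utility at the optimum: U(1.3951, 0.6975) = 0.6975.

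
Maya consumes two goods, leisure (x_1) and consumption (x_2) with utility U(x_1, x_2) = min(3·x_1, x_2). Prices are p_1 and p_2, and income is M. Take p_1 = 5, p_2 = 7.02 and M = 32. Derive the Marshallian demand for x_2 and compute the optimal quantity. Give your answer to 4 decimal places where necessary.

x_2* = 3.6838

Demand: x_1*(p_1,p_2,M) = M/(p_1 + 3·p_2), x_2* = 3·M/(p_1 + 3·p_2).
Here 5 + 3·7.02 = 26.06, giving x_2* = 3.6838.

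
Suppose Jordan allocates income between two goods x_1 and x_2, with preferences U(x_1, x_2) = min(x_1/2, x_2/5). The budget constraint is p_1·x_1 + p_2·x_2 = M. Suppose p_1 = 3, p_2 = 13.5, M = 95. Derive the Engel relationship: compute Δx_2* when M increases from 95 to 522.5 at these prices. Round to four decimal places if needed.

Demand: x_1*(p_1,p_2,M) = 2·M/(2·p_1 + 5·p_2), x_2* = 5·M/(2·p_1 + 5·p_2).
Here 2·3 + 5·13.5 = 73.5, giving x_2* = 6.4626.
At M' = 522.5: x_2* = 35.5442. Change: 35.5442 − 6.4626 = 29.0816.

Δx_2* = 29.0816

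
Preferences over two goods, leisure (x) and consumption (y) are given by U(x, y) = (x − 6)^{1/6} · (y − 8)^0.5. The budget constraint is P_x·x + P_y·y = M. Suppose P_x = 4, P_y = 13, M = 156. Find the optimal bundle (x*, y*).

Let x' = x−6, y' = y−8. MRS = (1/3)·y'/x' = P_x/P_y.
Substituting into the budget: x* = 6 + 0.25·(M − 6·P_x − 8·P_y)/P_x, and y* = 8 + 0.75·(…)/P_y.
Discretionary income = 156 − 6·4 − 8·13 = 28; x* = 6 + 0.25·28/4 = 7.75; y* = 8 + 0.75·28/13 = 9.6154.

x* = 7.75, y* = 9.6154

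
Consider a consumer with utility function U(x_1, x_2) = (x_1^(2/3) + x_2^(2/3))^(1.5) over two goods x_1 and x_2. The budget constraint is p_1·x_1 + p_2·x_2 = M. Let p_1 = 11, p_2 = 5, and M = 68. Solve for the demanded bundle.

MU_x_1 ∝ x_1^(-1/3), MU_x_2 ∝ x_2^(-1/3), so MRS = (x_2/x_1)^(1/3) = p_1/p_2.
Hence x_2/x_1 = (p_1/p_2)^(1/(1/3)), i.e. raised to the 3 power.
Substitute x_2 = (x_2/x_1)·x_1 into the budget: x_1* = M/(p_1 + p_2·(x_2/x_1)).
Numerically x_2/x_1 = 10.648, so x_1* = 68/(11 + 5·10.648) = 1.0585 and x_2* = 10.648·1.0585 = 11.2712.

x_1* = 1.0585, x_2* = 11.2712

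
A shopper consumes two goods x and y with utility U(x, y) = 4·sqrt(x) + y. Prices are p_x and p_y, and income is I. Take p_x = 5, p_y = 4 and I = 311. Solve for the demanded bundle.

MU_x = 2/√x, MU_y = 1. Tangency: 2/√x = p_x/p_y.
Solve: √x = 2·p_y/p_x, so x*(p_x,p_y) = (2·p_y/p_x)², and y* = (I − p_x·x*)/p_y.
Plugging in: x* = (2·4/5)² = 2.56, y* = 74.55.

x* = 2.56, y* = 74.55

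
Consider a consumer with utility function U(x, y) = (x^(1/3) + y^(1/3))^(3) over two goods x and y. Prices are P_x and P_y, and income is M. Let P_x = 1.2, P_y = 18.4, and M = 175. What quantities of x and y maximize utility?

MU_x ∝ x^(-2/3), MU_y ∝ y^(-2/3), so MRS = (y/x)^(2/3) = P_x/P_y.
Solve for the ratio: y/x = [P_x/P_y]^(1.5).
With the ratio pinned down, the budget gives x* = M/(P_x + P_y·(y/x)) and y* = (y/x)·x*.
Numerically y/x = 0.016655, so x* = 175/(1.2 + 18.4·0.016655) = 116.167 and y* = 0.016655·116.167 = 1.9348.

x* = 116.167, y* = 1.9348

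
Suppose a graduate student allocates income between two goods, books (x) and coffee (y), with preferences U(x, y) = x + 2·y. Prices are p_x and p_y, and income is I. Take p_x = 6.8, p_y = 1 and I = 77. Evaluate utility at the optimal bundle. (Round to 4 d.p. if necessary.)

Linear utility — the consumer picks whichever good has higher MU/price: 1/6.8 = 0.1471 vs 2/1 = 2.
y gives more utility per dollar, so spend all income on y: y* = I/p_y, x* = 0.
Numerically: x* = 0, y* = 77.
Utility at the optimum: U(0, 77) = 154.

V = 154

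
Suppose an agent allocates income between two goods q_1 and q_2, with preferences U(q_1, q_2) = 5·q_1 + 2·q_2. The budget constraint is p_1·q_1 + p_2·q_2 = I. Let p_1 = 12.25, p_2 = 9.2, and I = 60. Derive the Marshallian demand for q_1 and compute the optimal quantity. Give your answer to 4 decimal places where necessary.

q_1* = 4.898

Perfect substitutes: compare marginal utility per dollar. 5/p_1 vs 2/p_2 → 0.4082 vs 0.2174.
q_1 gives more utility per dollar, so spend all income on q_1: q_1* = I/p_1, q_2* = 0.
Numerically: q_1* = 4.898, q_2* = 0.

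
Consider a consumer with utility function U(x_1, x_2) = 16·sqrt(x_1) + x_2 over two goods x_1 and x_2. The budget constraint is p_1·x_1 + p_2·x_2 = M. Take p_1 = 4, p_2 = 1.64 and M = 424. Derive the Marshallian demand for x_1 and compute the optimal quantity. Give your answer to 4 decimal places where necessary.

Set MRS = p_1/p_2: 8·x_1^(−1/2) = p_1/p_2.
Solve: √x_1 = 8·p_2/p_1, so x_1*(p_1,p_2) = (8·p_2/p_1)², and x_2* = (M − p_1·x_1*)/p_2.
Plugging in: x_1* = (8·1.64/4)² = 10.7584.

x_1* = 10.7584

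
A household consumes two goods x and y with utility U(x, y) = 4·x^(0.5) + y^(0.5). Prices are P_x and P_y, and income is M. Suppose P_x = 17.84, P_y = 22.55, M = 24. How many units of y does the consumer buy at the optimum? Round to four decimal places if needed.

MRS = MU_x/MU_y = 4·(y/x)^(0.5). Set equal to P_x/P_y.
Solve for the ratio: y/x = [(1/4)·P_x/P_y]^(2).
With the ratio pinned down, the budget gives x* = M/(P_x + P_y·(y/x)) and y* = (y/x)·x*.
Numerically y/x = 0.039118, so x* = 24/(17.84 + 22.55·0.039118) = 1.2819 and y* = 0.039118·1.2819 = 0.0501.

y* = 0.0501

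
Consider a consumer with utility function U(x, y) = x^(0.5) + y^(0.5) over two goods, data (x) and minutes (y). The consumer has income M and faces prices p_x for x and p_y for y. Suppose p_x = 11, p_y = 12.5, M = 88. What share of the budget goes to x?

share on x = 0.5319

From the CES first-order condition, (y/x)^(0.5) = p_x/p_y.
Solve for the ratio: y/x = [p_x/p_y]^(2).
Substitute y = (y/x)·x into the budget: x* = M/(p_x + p_y·(y/x)).
Numerically y/x = 0.7744, so x* = 88/(11 + 12.5·0.7744) = 4.2553 and y* = 0.7744·4.2553 = 3.2953.
Expenditure on x: 11·4.2553 = 46.8085; share = 0.5319.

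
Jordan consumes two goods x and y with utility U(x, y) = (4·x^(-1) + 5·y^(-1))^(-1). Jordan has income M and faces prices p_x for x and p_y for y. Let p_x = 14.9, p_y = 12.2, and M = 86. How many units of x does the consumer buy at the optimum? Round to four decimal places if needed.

MRS = MU_x/MU_y = (4/5)·(y/x)^(2). Set equal to p_x/p_y.
Solve for the ratio: y/x = [(5/4)·p_x/p_y]^(0.5).
Substitute y = (y/x)·x into the budget: x* = M/(p_x + p_y·(y/x)).
Numerically y/x = 1.235572, so x* = 86/(14.9 + 12.2·1.235572) = 2.8692.

x* = 2.8692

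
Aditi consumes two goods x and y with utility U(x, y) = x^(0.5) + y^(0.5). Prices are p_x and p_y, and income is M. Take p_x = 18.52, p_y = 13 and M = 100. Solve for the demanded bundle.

MU_x ∝ x^(-0.5), MU_y ∝ y^(-0.5), so MRS = (y/x)^(0.5) = p_x/p_y.
Hence y/x = (p_x/p_y)^(1/(0.5)), i.e. raised to the 2 power.
With the ratio pinned down, the budget gives x* = M/(p_x + p_y·(y/x)) and y* = (y/x)·x*.
Numerically y/x = 2.029529, so x* = 100/(18.52 + 13·2.029529) = 2.227 and y* = 2.029529·2.227 = 4.5197.

x* = 2.227, y* = 4.5197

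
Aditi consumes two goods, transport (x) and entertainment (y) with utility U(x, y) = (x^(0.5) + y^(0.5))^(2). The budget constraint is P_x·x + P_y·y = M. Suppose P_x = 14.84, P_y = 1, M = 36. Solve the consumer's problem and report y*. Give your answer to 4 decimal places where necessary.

y* = 33.7273

Numerically y/x = 220.2256, so x* = 36/(14.84 + 1·220.2256) = 0.1531 and y* = 220.2256·0.1531 = 33.7273.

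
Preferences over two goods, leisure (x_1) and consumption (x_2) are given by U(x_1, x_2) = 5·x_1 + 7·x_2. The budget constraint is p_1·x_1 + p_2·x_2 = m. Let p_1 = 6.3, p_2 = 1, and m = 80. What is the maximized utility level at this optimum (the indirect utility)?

Perfect substitutes: compare marginal utility per dollar. 5/p_1 vs 7/p_2 → 0.7937 vs 7.
x_2 gives more utility per dollar, so spend all income on x_2: x_2* = m/p_2, x_1* = 0.
Numerically: x_1* = 0, x_2* = 80.
Utility at the optimum: U(0, 80) = 560.

V = 560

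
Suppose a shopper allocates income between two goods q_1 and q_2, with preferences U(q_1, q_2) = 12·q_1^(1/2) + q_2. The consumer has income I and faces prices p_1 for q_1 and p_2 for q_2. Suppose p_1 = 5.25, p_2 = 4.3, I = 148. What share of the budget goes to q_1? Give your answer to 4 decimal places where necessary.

Utility is quasi-linear in q_2; the FOC for q_1 is 6/√q_1 = p_1/p_2.
Thus q_1* = (6·p_2/p_1)² — independent of I — with the rest of income spent on q_2.
Plugging in: q_1* = (6·4.3/5.25)² = 24.1502, q_2* = 4.9329.
Expenditure on q_1: 5.25·24.1502 = 126.7886; share = 0.8567.

share on q_1 = 0.8567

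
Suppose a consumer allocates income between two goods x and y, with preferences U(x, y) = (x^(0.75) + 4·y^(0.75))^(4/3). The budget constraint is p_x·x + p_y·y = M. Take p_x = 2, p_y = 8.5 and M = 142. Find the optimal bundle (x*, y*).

From the CES first-order condition, (1/4)·(y/x)^(0.25) = p_x/p_y.
Solve for the ratio: y/x = [4·p_x/p_y]^(4).
Substitute y = (y/x)·x into the budget: x* = M/(p_x + p_y·(y/x)).
Numerically y/x = 0.784665, so x* = 142/(2 + 8.5·0.784665) = 16.379 and y* = 0.784665·16.379 = 12.852.

x* = 16.379, y* = 12.852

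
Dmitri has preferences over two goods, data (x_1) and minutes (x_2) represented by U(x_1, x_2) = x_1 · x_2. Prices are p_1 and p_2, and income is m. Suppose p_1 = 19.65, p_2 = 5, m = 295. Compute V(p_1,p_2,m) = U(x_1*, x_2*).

V = 221.4377

Demand: x_1*(p_1,p_2,m) = 0.5·m/p_1 and x_2* = 0.5·m/p_2.
At p_1=19.65, p_2=5, m=295: x_1* = 0.5·295/19.65 = 7.5064, x_2* = 29.5.
Utility at the optimum: U(7.5064, 29.5) = 221.4377.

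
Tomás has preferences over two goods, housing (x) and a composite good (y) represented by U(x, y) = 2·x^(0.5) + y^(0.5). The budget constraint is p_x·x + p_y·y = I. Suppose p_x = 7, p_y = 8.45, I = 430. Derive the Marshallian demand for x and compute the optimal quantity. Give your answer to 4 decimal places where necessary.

MU_x ∝ 2·x^(-0.5), MU_y ∝ y^(-0.5), so MRS = 2·(y/x)^(0.5) = p_x/p_y.
Hence y/x = ((1/2)·p_x/p_y)^(1/(0.5)), i.e. raised to the 2 power.
Substitute y = (y/x)·x into the budget: x* = I/(p_x + p_y·(y/x)).
Numerically y/x = 0.171563, so x* = 430/(7 + 8.45·0.171563) = 50.8894.

x* = 50.8894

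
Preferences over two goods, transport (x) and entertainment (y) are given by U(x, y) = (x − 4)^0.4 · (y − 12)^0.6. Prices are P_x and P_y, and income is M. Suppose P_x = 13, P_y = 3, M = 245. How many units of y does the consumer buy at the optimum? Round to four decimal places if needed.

y* = 43.4

MRS = (2/3)·(y−12)/(x−4). Tangency with P_x/P_y gives y−12 = (3/2)·(P_x/P_y)·(x−4).
Substituting into the budget: x* = 4 + 0.4·(M − 4·P_x − 12·P_y)/P_x, and y* = 12 + 0.6·(…)/P_y.
Discretionary income = 245 − 4·13 − 12·3 = 157; y* = 12 + 0.6·157/3 = 43.4.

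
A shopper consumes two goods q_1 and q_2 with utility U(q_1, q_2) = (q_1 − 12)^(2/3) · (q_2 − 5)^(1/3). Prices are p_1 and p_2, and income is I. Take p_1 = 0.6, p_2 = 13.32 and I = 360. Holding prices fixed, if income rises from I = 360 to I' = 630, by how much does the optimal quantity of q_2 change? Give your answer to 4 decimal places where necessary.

Δq_2* = 6.7568

Let q_1' = q_1−12, q_2' = q_2−5. MRS = 2·q_2'/q_1' = p_1/p_2.
Substituting into the budget: q_1* = 12 + 2/3·(I − 12·p_1 − 5·p_2)/p_1, and q_2* = 5 + 1/3·(…)/p_2.
Discretionary income = 360 − 12·0.6 − 5·13.32 = 286.2; q_2* = 5 + 1/3·286.2/13.32 = 12.1622.
At I' = 630: q_2* = 18.9189. Change: 18.9189 − 12.1622 = 6.7568.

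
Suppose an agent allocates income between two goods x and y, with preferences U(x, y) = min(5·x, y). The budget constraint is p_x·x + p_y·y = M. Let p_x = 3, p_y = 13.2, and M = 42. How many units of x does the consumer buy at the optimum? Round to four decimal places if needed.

x* = 0.6087

Leontief preferences: the optimum is at the kink where x/1 = y/5, i.e. y = 5·x.
Budget: p_x·x + p_y·5·x = M, so (p_x + 5·p_y)·x = M.
Demand: x*(p_x,p_y,M) = M/(p_x + 5·p_y), y* = 5·M/(p_x + 5·p_y).
Here 3 + 5·13.2 = 69, giving x* = 0.6087.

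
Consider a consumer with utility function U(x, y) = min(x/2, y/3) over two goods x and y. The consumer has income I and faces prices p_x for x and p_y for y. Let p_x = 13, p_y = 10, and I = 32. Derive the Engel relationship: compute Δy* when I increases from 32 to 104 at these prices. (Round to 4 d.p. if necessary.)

Δy* = 3.8571

With perfect complements, no substitution: consume in ratio x:y = 2:3.
Budget: p_x·x + p_y·(3/2)·x = I, so (2·p_x + 3·p_y)·x = 2·I.
Demand: x*(p_x,p_y,I) = 2·I/(2·p_x + 3·p_y), y* = 3·I/(2·p_x + 3·p_y).
Here 2·13 + 3·10 = 56, giving y* = 1.7143.
At I' = 104: y* = 5.5714. Change: 5.5714 − 1.7143 = 3.8571.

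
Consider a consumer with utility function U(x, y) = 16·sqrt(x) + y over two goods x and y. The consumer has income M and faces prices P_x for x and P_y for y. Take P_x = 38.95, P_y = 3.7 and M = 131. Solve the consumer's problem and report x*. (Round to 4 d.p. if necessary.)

Solve: √x = 8·P_y/P_x, so x*(P_x,P_y) = (8·P_y/P_x)², and y* = (M − P_x·x*)/P_y.
Plugging in: x* = (8·3.7/38.95)² = 0.5775.

x* = 0.5775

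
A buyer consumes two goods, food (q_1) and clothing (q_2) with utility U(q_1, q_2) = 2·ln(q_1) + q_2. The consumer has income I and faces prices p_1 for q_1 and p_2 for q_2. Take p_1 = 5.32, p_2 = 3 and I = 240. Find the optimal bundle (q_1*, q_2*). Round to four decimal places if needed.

q_1* = 1.1278, q_2* = 78

Set MRS = p_1/p_2: (2/q_1)/1 = p_1/p_2.
So q_1*(p_1,p_2) = 2·p_2/p_1, independent of income; and q_2* = (I − 2·p_2)/p_2.
At the given prices: q_1* = 2·3/5.32 = 1.1278, and q_2* = 78.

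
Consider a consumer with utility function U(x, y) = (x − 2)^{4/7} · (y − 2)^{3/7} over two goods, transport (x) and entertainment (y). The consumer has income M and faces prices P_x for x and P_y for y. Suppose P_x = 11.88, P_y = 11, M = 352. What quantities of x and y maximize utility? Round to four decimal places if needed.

x* = 16.7302, y* = 13.9314

MRS = (4/3)·(y−2)/(x−2). Tangency with P_x/P_y gives y−2 = (3/4)·(P_x/P_y)·(x−2).
After buying the subsistence bundle (2, 2), a share 4/7 of the remaining income goes to x: x* = 2 + 4/7·(M − 2P_x − 2P_y)/P_x.
Discretionary income = 352 − 2·11.88 − 2·11 = 306.24; x* = 2 + 4/7·306.24/11.88 = 16.7302; y* = 2 + 3/7·306.24/11 = 13.9314.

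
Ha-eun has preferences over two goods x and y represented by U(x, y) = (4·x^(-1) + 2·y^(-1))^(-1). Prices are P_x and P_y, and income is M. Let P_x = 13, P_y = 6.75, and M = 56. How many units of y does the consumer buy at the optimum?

y* = 2.8003

Numerically y/x = 0.981307, so x* = 56/(13 + 6.75·0.981307) = 2.8537 and y* = 0.981307·2.8537 = 2.8003.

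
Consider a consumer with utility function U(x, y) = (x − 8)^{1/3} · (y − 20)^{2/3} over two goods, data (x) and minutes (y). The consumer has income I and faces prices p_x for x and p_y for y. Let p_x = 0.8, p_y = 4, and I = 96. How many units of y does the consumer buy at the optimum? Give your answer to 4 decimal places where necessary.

MRS = (1/2)·(y−20)/(x−8). Tangency with p_x/p_y gives y−20 = 2·(p_x/p_y)·(x−8).
Substituting into the budget: x* = 8 + 1/3·(I − 8·p_x − 20·p_y)/p_x, and y* = 20 + 2/3·(…)/p_y.
Discretionary income = 96 − 8·0.8 − 20·4 = 9.6; y* = 20 + 2/3·9.6/4 = 21.6.

y* = 21.6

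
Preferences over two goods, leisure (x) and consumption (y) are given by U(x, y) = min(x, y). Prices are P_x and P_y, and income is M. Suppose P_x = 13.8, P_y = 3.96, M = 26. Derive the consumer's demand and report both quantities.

With perfect complements, no substitution: consume in ratio x:y = 1:1.
Budget: P_x·x + P_y·x = M, so (P_x + P_y)·x = M.
Demand: x*(P_x,P_y,M) = M/(P_x + P_y), y* = M/(P_x + P_y).
Here 13.8 + 3.96 = 17.76, giving x* = 1.464 and y* = 1.464.

x* = 1.464, y* = 1.464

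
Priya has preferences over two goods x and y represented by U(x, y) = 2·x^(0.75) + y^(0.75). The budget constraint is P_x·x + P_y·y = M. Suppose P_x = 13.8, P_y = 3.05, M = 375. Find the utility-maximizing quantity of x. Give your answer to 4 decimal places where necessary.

x* = 4.0025

MRS = MU_x/MU_y = 2·(y/x)^(0.25). Set equal to P_x/P_y.
Hence y/x = ((1/2)·P_x/P_y)^(1/(0.25)), i.e. raised to the 4 power.
With the ratio pinned down, the budget gives x* = M/(P_x + P_y·(y/x)) and y* = (y/x)·x*.
Numerically y/x = 26.193709, so x* = 375/(13.8 + 3.05·26.193709) = 4.0025.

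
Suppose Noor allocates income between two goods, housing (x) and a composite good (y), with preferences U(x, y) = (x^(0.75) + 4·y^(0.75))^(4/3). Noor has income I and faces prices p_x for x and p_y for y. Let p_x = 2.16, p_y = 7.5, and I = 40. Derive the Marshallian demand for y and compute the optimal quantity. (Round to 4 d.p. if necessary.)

y* = 4.5838

From the CES first-order condition, (1/4)·(y/x)^(0.25) = p_x/p_y.
Hence y/x = (4·p_x/p_y)^(1/(0.25)), i.e. raised to the 4 power.
With the ratio pinned down, the budget gives x* = I/(p_x + p_y·(y/x)) and y* = (y/x)·x*.
Numerically y/x = 1.761205, so x* = 40/(2.16 + 7.5·1.761205) = 2.6026 and y* = 1.761205·2.6026 = 4.5838.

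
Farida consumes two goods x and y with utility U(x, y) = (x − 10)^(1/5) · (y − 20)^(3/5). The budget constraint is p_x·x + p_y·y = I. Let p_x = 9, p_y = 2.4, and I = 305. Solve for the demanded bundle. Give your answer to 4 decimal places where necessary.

MRS = (1/3)·(y−20)/(x−10). Tangency with p_x/p_y gives y−20 = 3·(p_x/p_y)·(x−10).
Substituting into the budget: x* = 10 + 0.25·(I − 10·p_x − 20·p_y)/p_x, and y* = 20 + 0.75·(…)/p_y.
Discretionary income = 305 − 10·9 − 20·2.4 = 167; x* = 10 + 0.25·167/9 = 14.6389; y* = 20 + 0.75·167/2.4 = 72.1875.

x* = 14.6389, y* = 72.1875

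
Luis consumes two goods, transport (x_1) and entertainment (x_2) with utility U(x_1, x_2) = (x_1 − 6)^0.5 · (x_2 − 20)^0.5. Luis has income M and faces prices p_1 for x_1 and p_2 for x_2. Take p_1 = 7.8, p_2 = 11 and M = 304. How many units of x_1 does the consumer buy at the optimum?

x_1* = 8.3846

Substituting into the budget: x_1* = 6 + 0.5·(M − 6·p_1 − 20·p_2)/p_1, and x_2* = 20 + 0.5·(…)/p_2.
Discretionary income = 304 − 6·7.8 − 20·11 = 37.2; x_1* = 6 + 0.5·37.2/7.8 = 8.3846.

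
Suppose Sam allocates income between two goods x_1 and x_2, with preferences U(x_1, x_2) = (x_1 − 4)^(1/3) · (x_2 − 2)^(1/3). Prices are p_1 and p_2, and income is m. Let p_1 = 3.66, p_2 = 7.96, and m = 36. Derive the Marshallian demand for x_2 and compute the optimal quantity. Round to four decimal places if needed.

This is Cobb-Douglas in (x_1−4, x_2−2): tangency gives 1/3·p_2·(x_2−2) = 1/3·p_1·(x_1−4).
After buying the subsistence bundle (4, 2), a share 0.5 of the remaining income goes to x_1: x_1* = 4 + 0.5·(m − 4p_1 − 2p_2)/p_1.
Discretionary income = 36 − 4·3.66 − 2·7.96 = 5.44; x_2* = 2 + 0.5·5.44/7.96 = 2.3417.

x_2* = 2.3417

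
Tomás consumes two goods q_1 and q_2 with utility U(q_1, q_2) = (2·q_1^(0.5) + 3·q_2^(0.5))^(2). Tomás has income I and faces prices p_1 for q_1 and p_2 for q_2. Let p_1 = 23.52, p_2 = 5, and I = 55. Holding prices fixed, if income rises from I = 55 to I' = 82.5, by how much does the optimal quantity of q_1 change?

Δq_1* = 0.1009

From the CES first-order condition, (2/3)·(q_2/q_1)^(0.5) = p_1/p_2.
Hence q_2/q_1 = ((3/2)·p_1/p_2)^(1/(0.5)), i.e. raised to the 2 power.
Substitute q_2 = (q_2/q_1)·q_1 into the budget: q_1* = I/(p_1 + p_2·(q_2/q_1)).
Numerically q_2/q_1 = 49.787136, so q_1* = 55/(23.52 + 5·49.787136) = 0.2019.
At I' = 82.5: q_1* = 0.3028. Change: 0.3028 − 0.2019 = 0.1009.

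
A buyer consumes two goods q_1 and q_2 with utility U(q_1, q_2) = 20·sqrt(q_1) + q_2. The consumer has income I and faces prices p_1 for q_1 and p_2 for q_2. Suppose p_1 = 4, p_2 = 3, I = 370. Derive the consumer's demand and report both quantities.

MU_q_1 = 10/√q_1, MU_q_2 = 1. Tangency: 10/√q_1 = p_1/p_2.
Thus q_1* = (10·p_2/p_1)² — independent of I — with the rest of income spent on q_2.
Plugging in: q_1* = (10·3/4)² = 56.25, q_2* = 48.3333.

q_1* = 56.25, q_2* = 48.3333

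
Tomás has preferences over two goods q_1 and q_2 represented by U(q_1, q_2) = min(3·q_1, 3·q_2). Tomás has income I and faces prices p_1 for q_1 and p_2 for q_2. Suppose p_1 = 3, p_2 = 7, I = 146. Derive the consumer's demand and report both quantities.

q_1* = 14.6, q_2* = 14.6

Demand: q_1*(p_1,p_2,I) = 3·I/(3·p_1 + 3·p_2), q_2* = 3·I/(3·p_1 + 3·p_2).
Here 3·3 + 3·7 = 30, giving q_1* = 14.6 and q_2* = 14.6.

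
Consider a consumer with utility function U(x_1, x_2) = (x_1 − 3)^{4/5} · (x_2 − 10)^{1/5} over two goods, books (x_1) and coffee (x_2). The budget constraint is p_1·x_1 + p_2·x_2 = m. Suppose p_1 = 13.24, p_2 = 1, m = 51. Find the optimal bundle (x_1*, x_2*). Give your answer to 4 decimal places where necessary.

MRS = 4·(x_2−10)/(x_1−3). Tangency with p_1/p_2 gives x_2−10 = (1/4)·(p_1/p_2)·(x_1−3).
After buying the subsistence bundle (3, 10), a share 0.8 of the remaining income goes to x_1: x_1* = 3 + 0.8·(m − 3p_1 − 10p_2)/p_1.
Discretionary income = 51 − 3·13.24 − 10·1 = 1.28; x_1* = 3 + 0.8·1.28/13.24 = 3.0773; x_2* = 10 + 0.2·1.28/1 = 10.256.

x_1* = 3.0773, x_2* = 10.256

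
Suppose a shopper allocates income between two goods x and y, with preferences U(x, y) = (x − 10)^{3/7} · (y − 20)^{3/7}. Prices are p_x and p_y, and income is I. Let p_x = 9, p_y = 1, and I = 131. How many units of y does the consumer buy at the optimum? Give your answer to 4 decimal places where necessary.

y* = 30.5

Substituting into the budget: x* = 10 + 0.5·(I − 10·p_x − 20·p_y)/p_x, and y* = 20 + 0.5·(…)/p_y.
Discretionary income = 131 − 10·9 − 20·1 = 21; y* = 20 + 0.5·21/1 = 30.5.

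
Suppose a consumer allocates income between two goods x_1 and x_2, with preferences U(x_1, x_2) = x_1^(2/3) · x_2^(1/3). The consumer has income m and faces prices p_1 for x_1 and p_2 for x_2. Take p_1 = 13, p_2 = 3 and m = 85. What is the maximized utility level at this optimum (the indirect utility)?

V = 5.6405

MU_x_1/MU_x_2 = (2/3·x_2)/(1/3·x_1); tangency sets this equal to p_1/p_2.
So 2/3·p_2·x_2 = 1/3·p_1·x_1; combined with the budget, a share 2/3 of income goes to x_1.
Demand: x_1*(p_1,p_2,m) = 2/3·m/p_1 and x_2* = 1/3·m/p_2.
At p_1=13, p_2=3, m=85: x_1* = 2/3·85/13 = 4.359, x_2* = 9.4444.
Utility at the optimum: U(4.359, 9.4444) = 5.6405.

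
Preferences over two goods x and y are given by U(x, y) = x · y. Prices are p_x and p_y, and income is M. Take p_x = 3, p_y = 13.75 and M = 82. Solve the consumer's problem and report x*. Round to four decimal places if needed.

x* = 13.6667

The MRS is y/x. Set MRS = p_x/p_y.
So p_y·y = p_x·x; combined with the budget, a share 0.5 of income goes to x.
Demand: x*(p_x,p_y,M) = 0.5·M/p_x and y* = 0.5·M/p_y.
At p_x=3, p_y=13.75, M=82: x* = 0.5·82/3 = 13.6667.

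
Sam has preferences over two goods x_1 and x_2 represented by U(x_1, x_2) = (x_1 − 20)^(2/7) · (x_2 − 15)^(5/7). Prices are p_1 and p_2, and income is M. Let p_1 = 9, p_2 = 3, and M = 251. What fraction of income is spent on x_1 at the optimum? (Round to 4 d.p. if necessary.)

This is Cobb-Douglas in (x_1−20, x_2−15): tangency gives 2/7·p_2·(x_2−15) = 5/7·p_1·(x_1−20).
After buying the subsistence bundle (20, 15), a share 2/7 of the remaining income goes to x_1: x_1* = 20 + 2/7·(M − 20p_1 − 15p_2)/p_1.
Discretionary income = 251 − 20·9 − 15·3 = 26; x_1* = 20 + 2/7·26/9 = 20.8254; x_2* = 15 + 5/7·26/3 = 21.1905.
Expenditure on x_1: 9·20.8254 = 187.4286; share = 0.7467.

share on x_1 = 0.7467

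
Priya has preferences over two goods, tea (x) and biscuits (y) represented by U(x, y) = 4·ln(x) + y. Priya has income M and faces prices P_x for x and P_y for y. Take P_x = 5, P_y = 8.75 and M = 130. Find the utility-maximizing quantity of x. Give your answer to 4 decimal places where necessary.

x* = 7

Set MRS = P_x/P_y: (4/x)/1 = P_x/P_y.
So x*(P_x,P_y) = 4·P_y/P_x, independent of income; and y* = (M − 4·P_y)/P_y.
At the given prices: x* = 4·8.75/5 = 7.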